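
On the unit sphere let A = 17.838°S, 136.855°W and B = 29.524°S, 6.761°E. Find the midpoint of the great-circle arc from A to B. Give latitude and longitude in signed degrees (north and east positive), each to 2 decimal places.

The central angle between A and B is δ = 2.1128 rad.
With f = 0.5, the slerp weights are sin((1−f)δ)/sin δ = 1.0163 and sin(fδ)/sin δ = 1.0163.
Weighted sum of the unit vectors: (1.0163)·(-0.6945,-0.6510,-0.3063) + (1.0163)·(0.8641,0.1024,-0.4928) = (0.1723, -0.5575, -0.8121).
Converting back: φ = atan2(z, √(x²+y²)) = -54.30°, λ = atan2(y, x) = -72.82°.

-54.30°, -72.82°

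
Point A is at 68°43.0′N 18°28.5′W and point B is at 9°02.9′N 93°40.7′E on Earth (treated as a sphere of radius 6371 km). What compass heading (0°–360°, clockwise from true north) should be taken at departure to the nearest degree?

Δλ = 112.153° = 1.9574 rad.
y = sin Δλ · cos φ₂ = (0.9262)(0.9876) = 0.9147
x = cos φ₁ sin φ₂ − sin φ₁ cos φ₂ cos Δλ = (0.3630)(0.1573) − (0.9318)(0.9876)(-0.3771) = 0.4041
θ = atan2(y, x) = 66.16°, so the bearing is 66°.

66°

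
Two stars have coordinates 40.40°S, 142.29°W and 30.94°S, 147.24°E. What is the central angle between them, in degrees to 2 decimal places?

56.52°

Let φ₁ = -0.7051 rad, φ₂ = -0.5400 rad, and Δλ = -1.2299 rad.
Haversine: a = sin²(Δφ/2) + cos φ₁ cos φ₂ sin²(Δλ/2) = 0.0068 + (0.7615)(0.8577)(0.3328) = 0.22421.
Central angle c = 2·arcsin(√a) = 0.98654 rad.
So the angular separation is 56.52°.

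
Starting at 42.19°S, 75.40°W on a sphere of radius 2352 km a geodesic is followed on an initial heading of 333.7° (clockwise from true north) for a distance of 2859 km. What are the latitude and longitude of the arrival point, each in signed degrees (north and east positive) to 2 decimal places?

22.90°, -102.21°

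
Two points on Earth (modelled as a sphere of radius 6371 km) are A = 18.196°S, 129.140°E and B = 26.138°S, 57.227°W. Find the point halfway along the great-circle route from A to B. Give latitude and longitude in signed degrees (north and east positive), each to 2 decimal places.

-81.31°, -171.00°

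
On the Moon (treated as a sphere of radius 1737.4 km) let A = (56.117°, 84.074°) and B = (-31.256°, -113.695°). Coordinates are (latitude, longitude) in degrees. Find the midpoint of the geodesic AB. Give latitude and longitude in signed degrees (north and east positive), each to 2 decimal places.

40.39°, -141.40°

The central angle between A and B is δ = 2.6564 rad.
With f = 0.5, the slerp weights are sin((1−f)δ)/sin δ = 2.0815 and sin(fδ)/sin δ = 2.0815.
Weighted sum of the unit vectors: (2.0815)·(0.0576,0.5545,0.8302) + (2.0815)·(-0.3435,-0.7828,-0.5189) = (-0.5953, -0.4751, 0.6480).
Converting back: φ = atan2(z, √(x²+y²)) = 40.39°, λ = atan2(y, x) = -141.40°.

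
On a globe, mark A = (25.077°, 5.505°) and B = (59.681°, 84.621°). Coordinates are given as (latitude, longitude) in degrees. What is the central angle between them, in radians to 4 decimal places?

1.1016 rad

In radians: φ₁ = 0.4377, φ₂ = 1.0416, Δλ = 79.116° = 1.3808 rad.
cos c = sin φ₁ sin φ₂ + cos φ₁ cos φ₂ cos Δλ = (0.4238)(0.8632) + (0.9057)(0.5048)(0.1888) = 0.45220,
so c = arccos(0.45220) = 1.10156 rad.
So the angular separation is 1.1016 rad.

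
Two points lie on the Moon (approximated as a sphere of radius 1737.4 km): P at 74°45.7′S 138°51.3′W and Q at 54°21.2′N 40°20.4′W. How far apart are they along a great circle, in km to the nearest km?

4360 km

In radians: φ₁ = -1.3048, φ₂ = 0.9486, Δλ = 98.515° = 1.7194 rad.
cos c = sin φ₁ sin φ₂ + cos φ₁ cos φ₂ cos Δλ = (-0.9648)(0.8126) + (0.2628)(0.5828)(-0.1481) = -0.80674,
so c = arccos(-0.80674) = 2.50940 rad.
Distance = R·c = 1737.4 × 2.5094 ≈ 4360 km.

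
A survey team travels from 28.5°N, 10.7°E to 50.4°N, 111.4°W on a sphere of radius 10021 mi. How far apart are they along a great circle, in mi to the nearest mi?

In radians: φ₁ = 0.4974, φ₂ = 0.8796, Δλ = -122.100° = -2.1310 rad.
cos c = sin φ₁ sin φ₂ + cos φ₁ cos φ₂ cos Δλ = (0.4772)(0.7705) + (0.8788)(0.6374)(-0.5314) = 0.06998,
so c = arccos(0.06998) = 1.50076 rad.
Distance = R·c = 10021 × 1.5008 ≈ 15039 mi.

15039 mi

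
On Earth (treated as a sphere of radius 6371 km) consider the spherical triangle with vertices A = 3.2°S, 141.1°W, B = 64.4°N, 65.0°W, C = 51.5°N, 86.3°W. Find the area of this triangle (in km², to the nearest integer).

4356039 km²

Side lengths (central angles): a = 0.2964, b = 1.2508, c = 1.5175 rad; semiperimeter s = 1.5323.
By l'Huilier's theorem, tan(E/4) = √[tan(s/2) tan((s−a)/2) tan((s−b)/2) tan((s−c)/2)], giving spherical excess E = 0.1073 rad.
Area = E·R² = 0.1073 × (6371)² ≈ 4356039 km².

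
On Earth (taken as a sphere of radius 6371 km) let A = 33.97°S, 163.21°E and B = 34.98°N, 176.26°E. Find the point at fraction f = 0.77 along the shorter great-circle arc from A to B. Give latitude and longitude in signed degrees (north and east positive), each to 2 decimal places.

The central angle between A and B is δ = 1.2221 rad.
With f = 0.77, the slerp weights are sin((1−f)δ)/sin δ = 0.2952 and sin(fδ)/sin δ = 0.8599.
Weighted sum of the unit vectors: (0.2952)·(-0.7940,0.2396,-0.5588) + (0.8599)·(-0.8176,0.0534,0.5733) = (-0.9374, 0.1167, 0.3281).
Converting back: φ = atan2(z, √(x²+y²)) = 19.15°, λ = atan2(y, x) = 172.91°.

19.15°, 172.91°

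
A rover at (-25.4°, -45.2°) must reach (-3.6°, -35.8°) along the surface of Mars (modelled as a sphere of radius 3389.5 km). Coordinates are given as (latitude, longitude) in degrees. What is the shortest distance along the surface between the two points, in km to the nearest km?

1396 km

Let φ₁ = -0.4433 rad, φ₂ = -0.0628 rad, and Δλ = 0.1641 rad.
cos c = sin φ₁ sin φ₂ + cos φ₁ cos φ₂ cos Δλ = (-0.4289)(-0.0628) + (0.9033)(0.9980)(0.9866) = 0.91638,
so c = arccos(0.91638) = 0.41185 rad.
Distance = R·c = 3389.5 × 0.4119 ≈ 1396 km.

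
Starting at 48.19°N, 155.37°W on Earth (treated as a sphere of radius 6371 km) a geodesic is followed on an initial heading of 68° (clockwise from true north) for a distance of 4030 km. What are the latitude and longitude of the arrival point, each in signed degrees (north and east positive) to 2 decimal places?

48.49°, -99.58°

Angular distance δ = d/R = 4030/6371 = 0.63255 rad; initial bearing θ = 1.1868 rad.
sin φ₂ = sin φ₁ cos δ + cos φ₁ sin δ cos θ = (0.7454)(0.8065) + (0.6667)(0.5912)(0.3746) = 0.7488, so φ₂ = 48.49°.
Δλ = atan2(sin θ sin δ cos φ₁, cos δ − sin φ₁ sin φ₂) = atan2(0.3654, 0.2484) = 55.795°.
λ₂ = -155.370° + 55.795° = -99.58°.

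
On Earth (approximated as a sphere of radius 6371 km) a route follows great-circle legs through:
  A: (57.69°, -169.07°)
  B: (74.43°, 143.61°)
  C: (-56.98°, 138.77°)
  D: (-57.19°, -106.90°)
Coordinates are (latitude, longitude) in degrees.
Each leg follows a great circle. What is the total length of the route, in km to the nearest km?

Leg A→B: central angle 0.4241 rad, distance 2701.9 km.
Leg B→C: central angle 2.2942 rad, distance 14616.6 km.
Leg C→D: central angle 0.9483 rad, distance 6041.6 km.
Total: 2701.9 + 14616.6 + 6041.6 ≈ 23360 km.

23360 km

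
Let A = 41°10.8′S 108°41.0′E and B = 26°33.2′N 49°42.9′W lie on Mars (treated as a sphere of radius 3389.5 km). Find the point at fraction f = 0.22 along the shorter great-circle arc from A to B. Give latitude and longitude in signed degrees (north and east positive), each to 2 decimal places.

-50.60°, 59.94°

Central angle δ = 2.7397 rad. Interpolating on the sphere with fraction f = 0.22:
P = [sin((1−f)δ)·A + sin(fδ)·B] / sin δ = 2.1574·A + 1.4491·B in Cartesian coordinates,
giving P = (0.3180, 0.5494, -0.7727), i.e. latitude -50.60°, longitude 59.94°.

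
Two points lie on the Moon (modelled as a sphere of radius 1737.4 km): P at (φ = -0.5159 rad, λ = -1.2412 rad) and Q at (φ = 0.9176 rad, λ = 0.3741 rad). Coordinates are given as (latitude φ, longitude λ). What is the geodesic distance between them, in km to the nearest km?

3473 km

In radians: φ₁ = -0.5159, φ₂ = 0.9176, Δλ = 92.550° = 1.6153 rad.
cos c = sin φ₁ sin φ₂ + cos φ₁ cos φ₂ cos Δλ = (-0.4933)(0.7941) + (0.8698)(0.6077)(-0.0445) = -0.41528,
so c = arccos(-0.41528) = 1.99905 rad.
Distance = R·c = 1737.4 × 1.9991 ≈ 3473 km.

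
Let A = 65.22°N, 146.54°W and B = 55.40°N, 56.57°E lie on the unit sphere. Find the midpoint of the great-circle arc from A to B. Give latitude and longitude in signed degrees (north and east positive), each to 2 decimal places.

The central angle between A and B is δ = 1.0140 rad.
With f = 0.5, the slerp weights are sin((1−f)δ)/sin δ = 0.5720 and sin(fδ)/sin δ = 0.5720.
Weighted sum of the unit vectors: (0.5720)·(-0.3497,-0.2311,0.9079) + (0.5720)·(0.3128,0.4739,0.8231) = (-0.0211, 0.1389, 0.9901).
Converting back: φ = atan2(z, √(x²+y²)) = 81.93°, λ = atan2(y, x) = 98.63°.

81.93°, 98.63°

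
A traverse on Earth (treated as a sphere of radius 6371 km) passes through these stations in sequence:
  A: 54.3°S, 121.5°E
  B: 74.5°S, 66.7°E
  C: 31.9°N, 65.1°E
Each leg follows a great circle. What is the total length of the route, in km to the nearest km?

Leg A→B: central angle 0.5106 rad, distance 3253.2 km.
Leg B→C: central angle 1.8571 rad, distance 11831.7 km.
Total: 3253.2 + 11831.7 ≈ 15085 km.

15085 km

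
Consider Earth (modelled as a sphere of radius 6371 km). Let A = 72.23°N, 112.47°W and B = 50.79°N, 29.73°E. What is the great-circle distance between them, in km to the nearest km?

6023 km

With latitudes φ₁ = 72.230°, φ₂ = 50.790° and longitude difference Δλ = 142.200°:
cos c = sin φ₁ sin φ₂ + cos φ₁ cos φ₂ cos Δλ = (0.9523)(0.7748) + (0.3052)(0.6322)(-0.7902) = 0.58542,
so c = arccos(0.58542) = 0.94540 rad.
Distance = R·c = 6371 × 0.9454 ≈ 6023 km.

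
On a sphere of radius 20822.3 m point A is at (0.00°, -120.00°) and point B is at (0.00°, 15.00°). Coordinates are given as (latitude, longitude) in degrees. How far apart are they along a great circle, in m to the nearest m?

49061 m

Let φ₁ = 0.0000 rad, φ₂ = 0.0000 rad, and Δλ = 2.3562 rad.
Haversine: a = sin²(Δφ/2) + cos φ₁ cos φ₂ sin²(Δλ/2) = 0.0000 + (1.0000)(1.0000)(0.8536) = 0.85355.
Central angle c = 2·arcsin(√a) = 2.35619 rad.
Distance = R·c = 20822.3 × 2.3562 ≈ 49061 m.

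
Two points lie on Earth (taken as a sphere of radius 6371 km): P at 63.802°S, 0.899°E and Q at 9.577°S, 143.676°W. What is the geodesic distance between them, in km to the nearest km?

Let φ₁ = -1.1136 rad, φ₂ = -0.1672 rad, and Δλ = -2.5233 rad.
cos c = sin φ₁ sin φ₂ + cos φ₁ cos φ₂ cos Δλ = (-0.8973)(-0.1664) + (0.4415)(0.9861)(-0.8149) = -0.20545,
so c = arccos(-0.20545) = 1.77772 rad.
Distance = R·c = 6371 × 1.7777 ≈ 11326 km.

11326 km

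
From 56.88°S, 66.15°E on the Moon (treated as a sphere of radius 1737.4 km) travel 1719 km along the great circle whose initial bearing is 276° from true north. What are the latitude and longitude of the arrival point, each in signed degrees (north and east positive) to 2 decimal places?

Angular distance δ = d/R = 1719/1737.4 = 0.98941 rad; initial bearing θ = 4.8171 rad.
sin φ₂ = sin φ₁ cos δ + cos φ₁ sin δ cos θ = (-0.8375)(0.5492) + (0.5464)(0.8357)(0.1045) = -0.4122, so φ₂ = -24.34°.
Δλ = atan2(sin θ sin δ cos φ₁, cos δ − sin φ₁ sin φ₂) = atan2(-0.4541, 0.2039) = -65.817°.
λ₂ = 66.150° − 65.817° = 0.33°.

-24.34°, 0.33°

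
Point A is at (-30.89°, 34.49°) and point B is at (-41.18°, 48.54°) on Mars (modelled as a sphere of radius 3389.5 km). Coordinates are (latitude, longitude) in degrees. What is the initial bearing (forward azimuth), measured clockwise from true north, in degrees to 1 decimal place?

Δλ = 14.050° = 0.2452 rad.
y = sin Δλ · cos φ₂ = (0.2428)(0.7526) = 0.1827
x = cos φ₁ sin φ₂ − sin φ₁ cos φ₂ cos Δλ = (0.8582)(-0.6584) − (-0.5134)(0.7526)(0.9701) = -0.1902
θ = atan2(y, x) = 136.15°, so the bearing is 136.1°.

136.1°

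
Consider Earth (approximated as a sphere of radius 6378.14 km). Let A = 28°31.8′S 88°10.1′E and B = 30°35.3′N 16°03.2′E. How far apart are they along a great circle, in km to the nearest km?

10087 km

Let φ₁ = -0.4979 rad, φ₂ = 0.5339 rad, and Δλ = -1.2586 rad.
cos c = sin φ₁ sin φ₂ + cos φ₁ cos φ₂ cos Δλ = (-0.4776)(0.5089) + (0.8786)(0.8608)(0.3071) = -0.01078,
so c = arccos(-0.01078) = 1.58157 rad.
Distance = R·c = 6378.14 × 1.5816 ≈ 10087 km.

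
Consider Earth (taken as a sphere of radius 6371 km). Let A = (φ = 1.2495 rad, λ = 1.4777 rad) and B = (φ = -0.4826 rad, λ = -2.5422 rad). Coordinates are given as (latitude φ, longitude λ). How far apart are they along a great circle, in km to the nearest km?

14259 km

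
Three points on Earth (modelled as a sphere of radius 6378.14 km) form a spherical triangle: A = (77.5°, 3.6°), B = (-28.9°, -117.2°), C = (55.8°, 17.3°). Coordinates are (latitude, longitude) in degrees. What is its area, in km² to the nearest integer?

Side lengths (central angles): a = 2.4108, b = 0.3880, c = 2.1759 rad; semiperimeter s = 2.4873.
By l'Huilier's theorem, tan(E/4) = √[tan(s/2) tan((s−a)/2) tan((s−b)/2) tan((s−c)/2)], giving spherical excess E = 0.6957 rad.
Area = E·R² = 0.6957 × (6378.14)² ≈ 28300189 km².

28300189 km²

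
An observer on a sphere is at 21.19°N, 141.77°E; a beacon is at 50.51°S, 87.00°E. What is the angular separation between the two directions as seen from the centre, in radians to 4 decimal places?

1.5077 rad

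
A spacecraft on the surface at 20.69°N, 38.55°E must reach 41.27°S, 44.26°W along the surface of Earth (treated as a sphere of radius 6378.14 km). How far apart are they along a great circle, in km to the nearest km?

Let φ₁ = 0.3611 rad, φ₂ = -0.7203 rad, and Δλ = -1.4453 rad.
cos c = sin φ₁ sin φ₂ + cos φ₁ cos φ₂ cos Δλ = (0.3533)(-0.6596) + (0.9355)(0.7516)(0.1252) = -0.14504,
so c = arccos(-0.14504) = 1.71635 rad.
Distance = R·c = 6378.14 × 1.7164 ≈ 10947 km.

10947 km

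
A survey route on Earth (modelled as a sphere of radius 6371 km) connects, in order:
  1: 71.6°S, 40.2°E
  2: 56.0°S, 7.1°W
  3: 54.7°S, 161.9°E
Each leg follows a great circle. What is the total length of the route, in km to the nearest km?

Leg 1→2: central angle 0.4362 rad, distance 2779.2 km.
Leg 2→3: central angle 1.2032 rad, distance 7665.3 km.
Total: 2779.2 + 7665.3 ≈ 10444 km.

10444 km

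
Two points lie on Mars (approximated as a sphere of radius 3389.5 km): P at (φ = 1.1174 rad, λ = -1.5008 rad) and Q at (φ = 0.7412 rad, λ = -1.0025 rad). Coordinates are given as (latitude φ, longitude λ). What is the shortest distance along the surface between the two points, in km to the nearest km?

1599 km

Let φ₁ = 1.1174 rad, φ₂ = 0.7412 rad, and Δλ = 0.4983 rad.
cos c = sin φ₁ sin φ₂ + cos φ₁ cos φ₂ cos Δλ = (0.8990)(0.6752) + (0.4380)(0.7377)(0.8784) = 0.89078,
so c = arccos(0.89078) = 0.47175 rad.
Distance = R·c = 3389.5 × 0.4717 ≈ 1599 km.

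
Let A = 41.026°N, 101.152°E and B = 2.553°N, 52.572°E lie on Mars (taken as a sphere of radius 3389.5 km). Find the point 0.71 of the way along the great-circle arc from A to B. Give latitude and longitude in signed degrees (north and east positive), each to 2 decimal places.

15.00°, 64.11°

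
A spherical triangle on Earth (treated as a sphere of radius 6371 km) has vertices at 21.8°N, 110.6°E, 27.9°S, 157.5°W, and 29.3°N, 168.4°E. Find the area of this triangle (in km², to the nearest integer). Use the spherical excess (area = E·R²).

24274924 km²

Side lengths (central angles): a = 1.1492, b = 0.9107, c = 1.7732 rad; semiperimeter s = 1.9165.
By l'Huilier's theorem, tan(E/4) = √[tan(s/2) tan((s−a)/2) tan((s−b)/2) tan((s−c)/2)], giving spherical excess E = 0.5981 rad.
Area = E·R² = 0.5981 × (6371)² ≈ 24274924 km².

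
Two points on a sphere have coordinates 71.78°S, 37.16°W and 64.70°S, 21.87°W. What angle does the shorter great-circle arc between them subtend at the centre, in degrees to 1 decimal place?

9.0°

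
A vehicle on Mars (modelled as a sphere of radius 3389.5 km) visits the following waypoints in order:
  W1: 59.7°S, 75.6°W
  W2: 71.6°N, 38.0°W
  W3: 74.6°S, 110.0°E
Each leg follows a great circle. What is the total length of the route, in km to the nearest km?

Leg W1→W2: central angle 2.3365 rad, distance 7919.7 km.
Leg W2→W3: central angle 2.9734 rad, distance 10078.4 km.
Total: 7919.7 + 10078.4 ≈ 17998 km.

17998 km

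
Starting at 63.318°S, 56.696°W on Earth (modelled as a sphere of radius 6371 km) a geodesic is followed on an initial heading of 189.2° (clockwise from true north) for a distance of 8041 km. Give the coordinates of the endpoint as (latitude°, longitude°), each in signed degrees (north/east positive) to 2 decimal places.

-43.93°, 135.51°

Angular distance δ = d/R = 8041/6371 = 1.26213 rad; initial bearing θ = 3.3022 rad.
sin φ₂ = sin φ₁ cos δ + cos φ₁ sin δ cos θ = (-0.8935)(0.3038) + (0.4490)(0.9527)(-0.9871) = -0.6938, so φ₂ = -43.93°.
Δλ = atan2(sin θ sin δ cos φ₁, cos δ − sin φ₁ sin φ₂) = atan2(-0.0684, -0.3161) = -167.790°.
λ₂ = -56.696° − 167.790° = -224.49° → 135.51° after wrapping to (−180°, 180°].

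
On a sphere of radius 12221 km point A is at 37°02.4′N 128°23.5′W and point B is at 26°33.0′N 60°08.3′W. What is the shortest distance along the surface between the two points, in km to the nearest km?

Let φ₁ = 0.6465 rad, φ₂ = 0.4634 rad, and Δλ = 1.1912 rad.
Haversine: a = sin²(Δφ/2) + cos φ₁ cos φ₂ sin²(Δλ/2) = 0.0084 + (0.7982)(0.8945)(0.3147) = 0.23310.
Central angle c = 2·arcsin(√a) = 1.00771 rad.
Distance = R·c = 12221 × 1.0077 ≈ 12315 km.

12315 km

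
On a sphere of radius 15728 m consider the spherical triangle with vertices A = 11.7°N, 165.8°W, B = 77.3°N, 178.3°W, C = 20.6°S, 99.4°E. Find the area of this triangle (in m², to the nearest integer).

367209772 m²

Side lengths (central angles): a = 1.8919, b = 1.7194, c = 1.1505 rad; semiperimeter s = 2.3809.
By l'Huilier's theorem, tan(E/4) = √[tan(s/2) tan((s−a)/2) tan((s−b)/2) tan((s−c)/2)], giving spherical excess E = 1.4845 rad.
Area = E·R² = 1.4845 × (15728)² ≈ 367209772 m².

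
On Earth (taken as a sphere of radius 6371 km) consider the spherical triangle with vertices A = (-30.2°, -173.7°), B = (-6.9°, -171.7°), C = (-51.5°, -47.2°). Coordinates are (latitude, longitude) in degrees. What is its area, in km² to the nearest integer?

Side lengths (central angles): a = 1.8297, b = 1.4971, c = 0.4080 rad; semiperimeter s = 1.8674.
By l'Huilier's theorem, tan(E/4) = √[tan(s/2) tan((s−a)/2) tan((s−b)/2) tan((s−c)/2)], giving spherical excess E = 0.2609 rad.
Area = E·R² = 0.2609 × (6371)² ≈ 10588803 km².

10588803 km²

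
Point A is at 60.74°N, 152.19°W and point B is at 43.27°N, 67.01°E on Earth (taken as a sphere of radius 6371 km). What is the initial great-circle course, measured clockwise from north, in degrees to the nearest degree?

Δλ = -140.800° = -2.4574 rad.
y = sin Δλ · cos φ₂ = (-0.6320)(0.7281) = -0.4602
x = cos φ₁ sin φ₂ − sin φ₁ cos φ₂ cos Δλ = (0.4888)(0.6854) − (0.8724)(0.7281)(-0.7749) = 0.8273
θ = atan2(y, x) = -29.09°; adding 360° gives 331°.

331°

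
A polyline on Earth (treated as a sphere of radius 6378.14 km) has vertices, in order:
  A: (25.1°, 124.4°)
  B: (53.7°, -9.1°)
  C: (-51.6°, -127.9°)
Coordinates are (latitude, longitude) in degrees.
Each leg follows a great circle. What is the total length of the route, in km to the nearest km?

26219 km

Leg A→B: central angle 1.5980 rad, distance 10192.0 km.
Leg B→C: central angle 2.5128 rad, distance 16027.2 km.
Total: 10192.0 + 16027.2 ≈ 26219 km.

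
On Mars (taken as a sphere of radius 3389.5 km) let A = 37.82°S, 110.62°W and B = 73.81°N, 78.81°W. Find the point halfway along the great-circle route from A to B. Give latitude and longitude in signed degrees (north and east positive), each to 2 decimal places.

The central angle between A and B is δ = 1.9842 rad.
With f = 0.5, the slerp weights are sin((1−f)δ)/sin δ = 0.9142 and sin(fδ)/sin δ = 0.9142.
Weighted sum of the unit vectors: (0.9142)·(-0.2782,-0.7393,-0.6132) + (0.9142)·(0.0541,-0.2735,0.9603) = (-0.2048, -0.9259, 0.3174).
Converting back: φ = atan2(z, √(x²+y²)) = 18.50°, λ = atan2(y, x) = -102.48°.

18.50°, -102.48°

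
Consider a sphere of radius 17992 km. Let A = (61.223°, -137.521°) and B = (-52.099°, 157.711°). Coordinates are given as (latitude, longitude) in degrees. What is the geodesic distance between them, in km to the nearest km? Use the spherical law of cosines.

39077 km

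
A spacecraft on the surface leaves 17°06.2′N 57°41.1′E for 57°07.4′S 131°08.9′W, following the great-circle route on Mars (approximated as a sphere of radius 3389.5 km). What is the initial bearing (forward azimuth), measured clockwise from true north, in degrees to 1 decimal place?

172.6°

With φ₁ = 0.2985, φ₂ = -0.9970, Δλ = 2.9874 rad, the forward-azimuth formula gives
θ = atan2( sin Δλ cos φ₂ , cos φ₁ sin φ₂ − sin φ₁ cos φ₂ cos Δλ ) = atan2(0.0834, -0.6449) = 172.64°.
So the initial bearing is 172.6°.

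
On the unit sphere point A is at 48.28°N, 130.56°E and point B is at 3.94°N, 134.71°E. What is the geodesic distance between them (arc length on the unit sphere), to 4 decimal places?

0.7764

Let φ₁ = 0.8426 rad, φ₂ = 0.0688 rad, and Δλ = 0.0724 rad.
Haversine: a = sin²(Δφ/2) + cos φ₁ cos φ₂ sin²(Δλ/2) = 0.1424 + (0.6655)(0.9976)(0.0013) = 0.14327.
Central angle c = 2·arcsin(√a) = 0.77637 rad.
On the unit sphere the arc length equals the central angle: 0.7764.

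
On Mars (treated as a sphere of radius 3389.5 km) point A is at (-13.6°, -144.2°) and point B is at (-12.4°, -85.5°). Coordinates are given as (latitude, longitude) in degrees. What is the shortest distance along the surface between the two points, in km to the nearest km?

3376 km

Let φ₁ = -0.2374 rad, φ₂ = -0.2164 rad, and Δλ = 1.0245 rad.
cos c = sin φ₁ sin φ₂ + cos φ₁ cos φ₂ cos Δλ = (-0.2351)(-0.2147) + (0.9720)(0.9767)(0.5195) = 0.54367,
so c = arccos(0.54367) = 0.99600 rad.
Distance = R·c = 3389.5 × 0.9960 ≈ 3376 km.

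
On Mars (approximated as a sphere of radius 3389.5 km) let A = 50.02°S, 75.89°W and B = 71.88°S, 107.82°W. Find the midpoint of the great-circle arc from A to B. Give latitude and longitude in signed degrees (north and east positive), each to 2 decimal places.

The central angle between A and B is δ = 0.4559 rad.
With f = 0.5, the slerp weights are sin((1−f)δ)/sin δ = 0.5133 and sin(fδ)/sin δ = 0.5133.
Weighted sum of the unit vectors: (0.5133)·(0.1566,-0.6231,-0.7663) + (0.5133)·(-0.0952,-0.2961,-0.9504) = (0.0315, -0.4718, -0.8811).
Converting back: φ = atan2(z, √(x²+y²)) = -61.78°, λ = atan2(y, x) = -86.17°.

-61.78°, -86.17°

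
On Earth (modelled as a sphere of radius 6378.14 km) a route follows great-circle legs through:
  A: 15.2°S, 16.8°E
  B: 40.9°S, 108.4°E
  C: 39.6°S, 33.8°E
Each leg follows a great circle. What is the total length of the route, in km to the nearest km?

15185 km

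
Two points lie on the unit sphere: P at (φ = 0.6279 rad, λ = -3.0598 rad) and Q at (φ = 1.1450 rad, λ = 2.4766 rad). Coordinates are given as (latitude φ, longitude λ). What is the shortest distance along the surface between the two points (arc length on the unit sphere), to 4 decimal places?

0.6756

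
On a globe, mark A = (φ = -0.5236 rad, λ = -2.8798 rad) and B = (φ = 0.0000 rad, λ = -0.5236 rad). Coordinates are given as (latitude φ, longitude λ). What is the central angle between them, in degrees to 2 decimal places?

127.76°

In radians: φ₁ = -0.5236, φ₂ = 0.0000, Δλ = 135.000° = 2.3562 rad.
cos c = sin φ₁ sin φ₂ + cos φ₁ cos φ₂ cos Δλ = (-0.5000)(0.0000) + (0.8660)(1.0000)(-0.7071) = -0.61238,
so c = arccos(-0.61238) = 2.22986 rad.
So the angular separation is 127.76°.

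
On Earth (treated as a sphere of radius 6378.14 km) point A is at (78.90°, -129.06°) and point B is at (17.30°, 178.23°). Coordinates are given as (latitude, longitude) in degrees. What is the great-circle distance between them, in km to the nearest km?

7372 km

Let φ₁ = 1.3771 rad, φ₂ = 0.3019 rad, and Δλ = -0.9200 rad.
cos c = sin φ₁ sin φ₂ + cos φ₁ cos φ₂ cos Δλ = (0.9813)(0.2974) + (0.1925)(0.9548)(0.6058) = 0.40317,
so c = arccos(0.40317) = 1.15581 rad.
Distance = R·c = 6378.14 × 1.1558 ≈ 7372 km.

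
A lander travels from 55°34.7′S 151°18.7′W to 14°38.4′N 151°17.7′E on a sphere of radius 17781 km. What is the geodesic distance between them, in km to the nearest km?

With latitudes φ₁ = -55.578°, φ₂ = 14.640° and longitude difference Δλ = -57.393°:
cos c = sin φ₁ sin φ₂ + cos φ₁ cos φ₂ cos Δλ = (-0.8249)(0.2527) + (0.5653)(0.9675)(0.5389) = 0.08623,
so c = arccos(0.08623) = 1.48446 rad.
Distance = R·c = 17781 × 1.4845 ≈ 26395 km.

26395 km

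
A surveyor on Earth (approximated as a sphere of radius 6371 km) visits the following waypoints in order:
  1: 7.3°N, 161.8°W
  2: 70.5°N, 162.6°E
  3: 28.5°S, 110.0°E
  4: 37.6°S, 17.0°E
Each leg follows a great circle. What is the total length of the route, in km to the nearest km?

Leg 1→2: central angle 1.1713 rad, distance 7462.1 km.
Leg 2→3: central angle 1.8459 rad, distance 11760.0 km.
Leg 3→4: central angle 1.3133 rad, distance 8366.8 km.
Total: 7462.1 + 11760.0 + 8366.8 ≈ 27589 km.

27589 km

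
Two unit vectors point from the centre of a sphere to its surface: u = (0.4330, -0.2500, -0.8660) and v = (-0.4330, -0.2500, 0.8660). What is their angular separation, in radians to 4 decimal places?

2.6362 rad

u·v = -0.8749; |u| = 1.0000, |v| = 1.0000.
cos θ = (u·v)/(|u||v|) = -0.8750, so θ = 2.6362 rad.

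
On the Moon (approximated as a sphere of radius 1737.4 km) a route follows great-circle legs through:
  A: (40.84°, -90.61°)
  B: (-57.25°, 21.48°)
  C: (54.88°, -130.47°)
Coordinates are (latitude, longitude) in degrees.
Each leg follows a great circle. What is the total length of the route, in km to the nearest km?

Leg A→B: central angle 2.3517 rad, distance 4085.8 km.
Leg B→C: central angle 2.8672 rad, distance 4981.5 km.
Total: 4085.8 + 4981.5 ≈ 9067 km.

9067 km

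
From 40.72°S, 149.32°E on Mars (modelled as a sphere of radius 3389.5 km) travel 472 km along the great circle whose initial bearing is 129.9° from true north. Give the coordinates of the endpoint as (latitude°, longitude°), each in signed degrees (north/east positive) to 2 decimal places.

Angular distance δ = d/R = 472/3389.5 = 0.13925 rad; initial bearing θ = 2.2672 rad.
sin φ₂ = sin φ₁ cos δ + cos φ₁ sin δ cos θ = (-0.6524)(0.9903) + (0.7579)(0.1388)(-0.6414) = -0.7135, so φ₂ = -45.52°.
Δλ = atan2(sin θ sin δ cos φ₁, cos δ − sin φ₁ sin φ₂) = atan2(0.0807, 0.5248) = 8.742°.
λ₂ = 149.320° + 8.742° = 158.06°.

-45.52°, 158.06°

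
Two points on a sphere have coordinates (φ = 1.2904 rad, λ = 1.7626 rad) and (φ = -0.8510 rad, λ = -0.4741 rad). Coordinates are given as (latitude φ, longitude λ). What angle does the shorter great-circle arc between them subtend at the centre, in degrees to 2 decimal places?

146.64°

In radians: φ₁ = 1.2904, φ₂ = -0.8510, Δλ = -128.153° = -2.2367 rad.
Haversine: a = sin²(Δφ/2) + cos φ₁ cos φ₂ sin²(Δλ/2) = 0.7701 + (0.2767)(0.6592)(0.8089) = 0.91764.
Central angle c = 2·arcsin(√a) = 2.55943 rad.
So the angular separation is 146.64°.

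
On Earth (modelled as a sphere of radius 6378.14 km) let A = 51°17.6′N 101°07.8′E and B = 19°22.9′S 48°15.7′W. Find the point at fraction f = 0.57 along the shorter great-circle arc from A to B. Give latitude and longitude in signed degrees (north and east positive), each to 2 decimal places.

The central angle between A and B is δ = 2.4444 rad.
With f = 0.57, the slerp weights are sin((1−f)δ)/sin δ = 1.3519 and sin(fδ)/sin δ = 1.5331.
Weighted sum of the unit vectors: (1.3519)·(-0.1207,0.6136,0.7804) + (1.5331)·(0.6280,-0.7039,-0.3319) = (0.7996, -0.2497, 0.5462).
Converting back: φ = atan2(z, √(x²+y²)) = 33.11°, λ = atan2(y, x) = -17.34°.

33.11°, -17.34°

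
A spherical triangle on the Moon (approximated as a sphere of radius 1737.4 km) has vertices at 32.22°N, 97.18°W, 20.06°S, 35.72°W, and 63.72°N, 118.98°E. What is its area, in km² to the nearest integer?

Side lengths (central angles): a = 2.3234, b = 1.3942, c = 1.3727 rad; semiperimeter s = 2.5452.
By l'Huilier's theorem, tan(E/4) = √[tan(s/2) tan((s−a)/2) tan((s−b)/2) tan((s−c)/2)], giving spherical excess E = 1.5049 rad.
Area = E·R² = 1.5049 × (1737.4)² ≈ 4542611 km².

4542611 km²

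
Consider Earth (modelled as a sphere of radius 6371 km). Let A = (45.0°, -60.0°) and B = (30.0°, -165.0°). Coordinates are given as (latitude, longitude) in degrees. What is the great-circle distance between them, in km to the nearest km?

In radians: φ₁ = 0.7854, φ₂ = 0.5236, Δλ = -105.000° = -1.8326 rad.
cos c = sin φ₁ sin φ₂ + cos φ₁ cos φ₂ cos Δλ = (0.7071)(0.5000) + (0.7071)(0.8660)(-0.2588) = 0.19506,
so c = arccos(0.19506) = 1.37448 rad.
Distance = R·c = 6371 × 1.3745 ≈ 8757 km.

8757 km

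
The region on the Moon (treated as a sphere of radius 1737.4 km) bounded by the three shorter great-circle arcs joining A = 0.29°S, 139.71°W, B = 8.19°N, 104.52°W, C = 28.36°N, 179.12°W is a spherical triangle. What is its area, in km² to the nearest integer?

Side lengths (central angles): a = 1.2672, b = 0.8265, c = 0.6297 rad; semiperimeter s = 1.3617.
By l'Huilier's theorem, tan(E/4) = √[tan(s/2) tan((s−a)/2) tan((s−b)/2) tan((s−c)/2)], giving spherical excess E = 0.2534 rad.
Area = E·R² = 0.2534 × (1737.4)² ≈ 765053 km².

765053 km²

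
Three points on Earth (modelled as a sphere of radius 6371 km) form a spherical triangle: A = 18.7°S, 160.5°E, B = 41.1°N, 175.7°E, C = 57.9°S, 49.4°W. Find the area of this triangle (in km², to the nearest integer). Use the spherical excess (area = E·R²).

Side lengths (central angles): a = 2.5672, b = 1.7363, c = 1.0724 rad; semiperimeter s = 2.6879.
By l'Huilier's theorem, tan(E/4) = √[tan(s/2) tan((s−a)/2) tan((s−b)/2) tan((s−c)/2)], giving spherical excess E = 1.4374 rad.
Area = E·R² = 1.4374 × (6371)² ≈ 58342474 km².

58342474 km²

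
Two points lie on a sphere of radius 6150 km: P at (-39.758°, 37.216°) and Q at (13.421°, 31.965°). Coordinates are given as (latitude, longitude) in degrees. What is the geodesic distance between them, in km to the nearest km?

Let φ₁ = -0.6939 rad, φ₂ = 0.2342 rad, and Δλ = -0.0916 rad.
Haversine: a = sin²(Δφ/2) + cos φ₁ cos φ₂ sin²(Δλ/2) = 0.2003 + (0.7688)(0.9727)(0.0021) = 0.20191.
Central angle c = 2·arcsin(√a) = 0.93206 rad.
Distance = R·c = 6150 × 0.9321 ≈ 5732 km.

5732 km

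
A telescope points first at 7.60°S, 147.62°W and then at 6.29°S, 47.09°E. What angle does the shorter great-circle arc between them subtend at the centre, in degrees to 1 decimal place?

159.8°

In radians: φ₁ = -0.1326, φ₂ = -0.1098, Δλ = -165.290° = -2.8849 rad.
cos c = sin φ₁ sin φ₂ + cos φ₁ cos φ₂ cos Δλ = (-0.1323)(-0.1096) + (0.9912)(0.9940)(-0.9672) = -0.93847,
so c = arccos(-0.93847) = 2.78896 rad.
So the angular separation is 159.8°.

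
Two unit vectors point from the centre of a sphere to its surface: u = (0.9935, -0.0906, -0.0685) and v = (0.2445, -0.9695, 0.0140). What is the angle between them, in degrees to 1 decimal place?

70.7°

u·v = 0.3298; |u| = 1.0000, |v| = 1.0000.
cos θ = (u·v)/(|u||v|) = 0.3298, so θ = 70.7°.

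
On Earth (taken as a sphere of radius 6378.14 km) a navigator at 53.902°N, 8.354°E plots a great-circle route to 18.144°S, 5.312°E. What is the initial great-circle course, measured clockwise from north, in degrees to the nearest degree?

Δλ = -3.042° = -0.0531 rad.
y = sin Δλ · cos φ₂ = (-0.0531)(0.9503) = -0.0504
x = cos φ₁ sin φ₂ − sin φ₁ cos φ₂ cos Δλ = (0.5892)(-0.3114) − (0.8080)(0.9503)(0.9986) = -0.9502
θ = atan2(y, x) = -176.96°; adding 360° gives 183°.

183°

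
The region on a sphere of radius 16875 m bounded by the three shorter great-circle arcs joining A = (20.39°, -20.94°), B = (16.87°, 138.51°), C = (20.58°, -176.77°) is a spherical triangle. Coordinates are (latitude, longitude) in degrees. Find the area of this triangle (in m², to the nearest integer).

531736749 m²

Side lengths (central angles): a = 0.7398, b = 2.3160, c = 2.4021 rad; semiperimeter s = 2.7290.
By l'Huilier's theorem, tan(E/4) = √[tan(s/2) tan((s−a)/2) tan((s−b)/2) tan((s−c)/2)], giving spherical excess E = 1.8673 rad.
Area = E·R² = 1.8673 × (16875)² ≈ 531736749 m².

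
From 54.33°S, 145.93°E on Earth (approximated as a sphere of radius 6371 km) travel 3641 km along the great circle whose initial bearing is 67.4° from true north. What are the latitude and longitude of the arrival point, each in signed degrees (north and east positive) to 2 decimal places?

-34.20°, -176.93°

Angular distance δ = d/R = 3641/6371 = 0.57150 rad; initial bearing θ = 1.1764 rad.
sin φ₂ = sin φ₁ cos δ + cos φ₁ sin δ cos θ = (-0.8124)(0.8411) + (0.5831)(0.5409)(0.3843) = -0.5621, so φ₂ = -34.20°.
Δλ = atan2(sin θ sin δ cos φ₁, cos δ − sin φ₁ sin φ₂) = atan2(0.2912, 0.3845) = 37.140°.
λ₂ = 145.930° + 37.140° = 183.07° → -176.93° after wrapping to (−180°, 180°].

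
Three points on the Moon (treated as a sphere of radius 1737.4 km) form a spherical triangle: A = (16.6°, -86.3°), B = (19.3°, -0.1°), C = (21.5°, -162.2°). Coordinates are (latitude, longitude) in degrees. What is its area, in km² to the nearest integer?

Side lengths (central angles): a = 2.3667, b = 1.2430, c = 1.4158 rad; semiperimeter s = 2.5128.
By l'Huilier's theorem, tan(E/4) = √[tan(s/2) tan((s−a)/2) tan((s−b)/2) tan((s−c)/2)], giving spherical excess E = 1.2324 rad.
Area = E·R² = 1.2324 × (1737.4)² ≈ 3719944 km².

3719944 km²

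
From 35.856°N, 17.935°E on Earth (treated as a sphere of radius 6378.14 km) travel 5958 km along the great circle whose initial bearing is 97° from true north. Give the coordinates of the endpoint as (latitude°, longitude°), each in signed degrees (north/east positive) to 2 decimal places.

15.59°, 73.89°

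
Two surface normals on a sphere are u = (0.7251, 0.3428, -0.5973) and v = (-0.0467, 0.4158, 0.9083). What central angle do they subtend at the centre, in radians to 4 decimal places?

2.0195 rad

u·v = -0.4339; |u| = 1.0000, |v| = 1.0000.
cos θ = (u·v)/(|u||v|) = -0.4338, so θ = 2.0195 rad.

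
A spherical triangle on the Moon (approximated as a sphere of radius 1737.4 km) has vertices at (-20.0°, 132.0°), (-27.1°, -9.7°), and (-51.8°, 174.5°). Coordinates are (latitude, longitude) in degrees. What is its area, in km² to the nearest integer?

3248309 km²

Side lengths (central angles): a = 1.7630, b = 0.7993, c = 2.0952 rad; semiperimeter s = 2.3287.
By l'Huilier's theorem, tan(E/4) = √[tan(s/2) tan((s−a)/2) tan((s−b)/2) tan((s−c)/2)], giving spherical excess E = 1.0761 rad.
Area = E·R² = 1.0761 × (1737.4)² ≈ 3248309 km².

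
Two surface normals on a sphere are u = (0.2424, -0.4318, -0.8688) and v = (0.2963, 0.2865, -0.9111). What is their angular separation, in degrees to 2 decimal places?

u·v = 0.7397; |u| = 1.0000, |v| = 1.0000.
cos θ = (u·v)/(|u||v|) = 0.7397, so θ = 42.30°.

42.30°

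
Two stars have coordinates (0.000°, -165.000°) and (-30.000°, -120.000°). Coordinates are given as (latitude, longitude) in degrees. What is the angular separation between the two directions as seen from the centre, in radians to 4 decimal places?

0.9117 rad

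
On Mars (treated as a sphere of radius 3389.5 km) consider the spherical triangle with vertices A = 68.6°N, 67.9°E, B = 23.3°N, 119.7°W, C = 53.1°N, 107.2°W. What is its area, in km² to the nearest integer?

Side lengths (central angles): a = 0.5458, b = 1.0166, c = 1.5347 rad; semiperimeter s = 1.5486.
By l'Huilier's theorem, tan(E/4) = √[tan(s/2) tan((s−a)/2) tan((s−b)/2) tan((s−c)/2)], giving spherical excess E = 0.1272 rad.
Area = E·R² = 0.1272 × (3389.5)² ≈ 1461741 km².

1461741 km²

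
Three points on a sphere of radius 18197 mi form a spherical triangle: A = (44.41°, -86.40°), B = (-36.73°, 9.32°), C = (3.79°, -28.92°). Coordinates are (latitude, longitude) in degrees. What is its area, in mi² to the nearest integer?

Side lengths (central angles): a = 0.9415, b = 1.1269, c = 2.0664 rad; semiperimeter s = 2.0674.
By l'Huilier's theorem, tan(E/4) = √[tan(s/2) tan((s−a)/2) tan((s−b)/2) tan((s−c)/2)], giving spherical excess E = 0.0657 rad.
Area = E·R² = 0.0657 × (18197)² ≈ 21764926 mi².

21764926 mi²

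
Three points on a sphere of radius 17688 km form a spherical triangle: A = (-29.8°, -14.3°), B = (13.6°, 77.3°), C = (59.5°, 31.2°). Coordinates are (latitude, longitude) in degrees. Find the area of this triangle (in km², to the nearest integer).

Side lengths (central angles): a = 0.9948, b = 1.6906, c = 1.7117 rad; semiperimeter s = 2.1985.
By l'Huilier's theorem, tan(E/4) = √[tan(s/2) tan((s−a)/2) tan((s−b)/2) tan((s−c)/2)], giving spherical excess E = 1.1463 rad.
Area = E·R² = 1.1463 × (17688)² ≈ 358646553 km².

358646553 km²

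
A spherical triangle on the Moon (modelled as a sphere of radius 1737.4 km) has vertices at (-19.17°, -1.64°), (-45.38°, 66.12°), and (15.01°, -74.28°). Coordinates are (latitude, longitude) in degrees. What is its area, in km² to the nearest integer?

Side lengths (central angles): a = 2.3562, b = 1.3825, c = 1.0646 rad; semiperimeter s = 2.4017.
By l'Huilier's theorem, tan(E/4) = √[tan(s/2) tan((s−a)/2) tan((s−b)/2) tan((s−c)/2)], giving spherical excess E = 0.6381 rad.
Area = E·R² = 0.6381 × (1737.4)² ≈ 1926129 km².

1926129 km²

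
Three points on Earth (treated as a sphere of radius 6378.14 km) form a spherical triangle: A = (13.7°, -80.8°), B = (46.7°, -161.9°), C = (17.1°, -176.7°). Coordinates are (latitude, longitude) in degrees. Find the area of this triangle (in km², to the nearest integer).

Side lengths (central angles): a = 0.5591, b = 1.5966, c = 1.2917 rad; semiperimeter s = 1.7237.
By l'Huilier's theorem, tan(E/4) = √[tan(s/2) tan((s−a)/2) tan((s−b)/2) tan((s−c)/2)], giving spherical excess E = 0.4127 rad.
Area = E·R² = 0.4127 × (6378.14)² ≈ 16787654 km².

16787654 km²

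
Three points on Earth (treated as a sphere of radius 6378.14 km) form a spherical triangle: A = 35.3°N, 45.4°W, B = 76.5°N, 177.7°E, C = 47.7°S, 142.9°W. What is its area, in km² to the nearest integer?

91600164 km²

Side lengths (central angles): a = 2.2115, b = 2.0934, c = 1.1343 rad; semiperimeter s = 2.7196.
By l'Huilier's theorem, tan(E/4) = √[tan(s/2) tan((s−a)/2) tan((s−b)/2) tan((s−c)/2)], giving spherical excess E = 2.2517 rad.
Area = E·R² = 2.2517 × (6378.14)² ≈ 91600164 km².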